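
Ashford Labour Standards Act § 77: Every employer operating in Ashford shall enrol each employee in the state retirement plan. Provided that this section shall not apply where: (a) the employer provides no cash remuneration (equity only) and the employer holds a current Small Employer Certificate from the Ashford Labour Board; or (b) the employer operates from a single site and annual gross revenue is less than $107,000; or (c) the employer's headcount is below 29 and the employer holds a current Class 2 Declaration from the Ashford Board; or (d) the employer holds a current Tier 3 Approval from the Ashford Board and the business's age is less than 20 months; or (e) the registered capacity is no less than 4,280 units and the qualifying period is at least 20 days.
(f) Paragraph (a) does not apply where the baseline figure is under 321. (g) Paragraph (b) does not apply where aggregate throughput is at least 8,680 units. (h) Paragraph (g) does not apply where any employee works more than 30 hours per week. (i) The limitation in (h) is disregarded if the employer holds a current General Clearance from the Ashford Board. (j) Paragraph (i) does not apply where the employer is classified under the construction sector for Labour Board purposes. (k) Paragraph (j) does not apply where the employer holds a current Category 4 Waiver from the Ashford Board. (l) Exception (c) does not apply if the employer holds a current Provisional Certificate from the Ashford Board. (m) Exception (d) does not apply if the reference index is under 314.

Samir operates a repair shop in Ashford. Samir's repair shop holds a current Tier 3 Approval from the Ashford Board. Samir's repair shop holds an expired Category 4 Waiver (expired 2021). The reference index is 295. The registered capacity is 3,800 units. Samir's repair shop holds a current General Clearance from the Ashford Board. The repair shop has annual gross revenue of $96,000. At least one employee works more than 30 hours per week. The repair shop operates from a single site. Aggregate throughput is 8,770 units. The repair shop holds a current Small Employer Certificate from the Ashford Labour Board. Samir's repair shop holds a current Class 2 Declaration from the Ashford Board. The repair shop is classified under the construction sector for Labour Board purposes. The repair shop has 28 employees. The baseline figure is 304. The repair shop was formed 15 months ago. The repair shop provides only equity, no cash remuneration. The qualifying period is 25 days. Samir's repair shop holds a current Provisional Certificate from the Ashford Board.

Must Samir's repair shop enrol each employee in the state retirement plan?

Exception (a) is satisfied on its face — remuneration is equity-only; a current Small Employer Certificate is held. Turning to paragraph (f): (f) operates against (a): the baseline figure is 304, under the 321 limit. (a) is therefore removed.
Exception (b) is satisfied on its face — the employer operates from a single site; annual gross revenue is $96,000, less than the $107,000 limit. Under paragraphs (g)–(k): (g) is triggered (aggregate throughput is 8,770 units, meeting the 8,680 units threshold), but is overridden by (h): (h) is triggered — at least one employee exceeds 30 hours/week. (i) would limit (h) — a current General Clearance is held — but (j) sets (i) aside: (j) operates against (i): the repair shop is classified under the construction sector. (k) does not operate here (the Category 4 Waiver is not current), so (j) stands. So (b) applies.
Exception (c) is satisfied on its face — the employer's headcount is 28, below the 29 limit; a current Class 2 Declaration is held. However, paragraph (l) must be considered: (l) operates — a current Provisional Certificate is held. Exception (c) does not apply.
Exception (d) is satisfied on its face — a current Tier 3 Approval is held; the business's age is 15 months, less than the 20 months limit. Turning to paragraph (m): (m) operates against (d): the reference index is 295, under the 314 limit. Exception (d) does not apply.
Exception (e) does not apply: the registered capacity is 3,800 units, short of 4,280 units.

No — exception (b) applies; Samir's repair shop is not required to enrol each employee in the state retirement plan.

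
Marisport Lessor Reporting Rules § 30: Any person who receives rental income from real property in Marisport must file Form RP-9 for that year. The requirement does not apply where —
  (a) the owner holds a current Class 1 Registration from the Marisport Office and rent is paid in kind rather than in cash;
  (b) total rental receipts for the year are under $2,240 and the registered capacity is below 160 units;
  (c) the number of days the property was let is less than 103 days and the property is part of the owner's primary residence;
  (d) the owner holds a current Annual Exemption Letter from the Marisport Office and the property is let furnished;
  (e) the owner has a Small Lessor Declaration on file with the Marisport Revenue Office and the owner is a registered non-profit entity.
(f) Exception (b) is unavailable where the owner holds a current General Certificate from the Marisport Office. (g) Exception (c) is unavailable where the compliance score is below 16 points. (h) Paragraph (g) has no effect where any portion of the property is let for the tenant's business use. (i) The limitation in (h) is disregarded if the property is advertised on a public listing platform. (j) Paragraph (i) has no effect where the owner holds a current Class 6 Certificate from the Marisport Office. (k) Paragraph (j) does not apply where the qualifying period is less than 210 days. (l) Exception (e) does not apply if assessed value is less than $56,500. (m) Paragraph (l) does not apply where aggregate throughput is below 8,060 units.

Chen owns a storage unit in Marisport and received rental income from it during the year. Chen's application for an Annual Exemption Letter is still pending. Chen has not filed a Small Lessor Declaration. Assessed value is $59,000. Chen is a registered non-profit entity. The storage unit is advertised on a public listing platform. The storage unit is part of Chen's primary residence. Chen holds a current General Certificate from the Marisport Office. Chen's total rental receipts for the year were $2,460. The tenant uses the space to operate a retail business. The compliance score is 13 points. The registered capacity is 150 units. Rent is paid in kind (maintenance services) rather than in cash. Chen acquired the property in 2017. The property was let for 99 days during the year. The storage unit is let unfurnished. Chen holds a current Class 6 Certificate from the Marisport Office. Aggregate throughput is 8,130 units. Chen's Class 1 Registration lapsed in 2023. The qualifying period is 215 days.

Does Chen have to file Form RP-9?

Exception (a) fails — the Class 1 Registration is not current.
Exception (b) does not apply: total rental receipts for the year are $2,460, not under $2,240.
Exception (c): the number of days the property was let is 99 days, less than the 103 days limit; the storage unit is part of the primary residence — every condition holds. Considering the limiting provisions: (g) applies (the compliance score is 13 points, below the 16 points limit), but is displaced by (h): (h) operates against (g): the space is let for business use. (i) would limit (h) — the property is publicly advertised — but (j) sets (i) aside: (j) is engaged — a current Class 6 Certificate is held. (k) does not operate here (the qualifying period is 215 days, not less than 210 days), so (j) stands. (c) remains available.
Exception (d) requires that the owner holds a current Annual Exemption Letter from the Marisport Office; but no current Annual Exemption Letter is held, so (d) is unavailable.
Exception (e) requires that the owner has a Small Lessor Declaration on file with the Marisport Revenue Office; but no Small Lessor Declaration is on file, so (e) is unavailable.

No — exception (c) applies; Chen is not required to file Form RP-9.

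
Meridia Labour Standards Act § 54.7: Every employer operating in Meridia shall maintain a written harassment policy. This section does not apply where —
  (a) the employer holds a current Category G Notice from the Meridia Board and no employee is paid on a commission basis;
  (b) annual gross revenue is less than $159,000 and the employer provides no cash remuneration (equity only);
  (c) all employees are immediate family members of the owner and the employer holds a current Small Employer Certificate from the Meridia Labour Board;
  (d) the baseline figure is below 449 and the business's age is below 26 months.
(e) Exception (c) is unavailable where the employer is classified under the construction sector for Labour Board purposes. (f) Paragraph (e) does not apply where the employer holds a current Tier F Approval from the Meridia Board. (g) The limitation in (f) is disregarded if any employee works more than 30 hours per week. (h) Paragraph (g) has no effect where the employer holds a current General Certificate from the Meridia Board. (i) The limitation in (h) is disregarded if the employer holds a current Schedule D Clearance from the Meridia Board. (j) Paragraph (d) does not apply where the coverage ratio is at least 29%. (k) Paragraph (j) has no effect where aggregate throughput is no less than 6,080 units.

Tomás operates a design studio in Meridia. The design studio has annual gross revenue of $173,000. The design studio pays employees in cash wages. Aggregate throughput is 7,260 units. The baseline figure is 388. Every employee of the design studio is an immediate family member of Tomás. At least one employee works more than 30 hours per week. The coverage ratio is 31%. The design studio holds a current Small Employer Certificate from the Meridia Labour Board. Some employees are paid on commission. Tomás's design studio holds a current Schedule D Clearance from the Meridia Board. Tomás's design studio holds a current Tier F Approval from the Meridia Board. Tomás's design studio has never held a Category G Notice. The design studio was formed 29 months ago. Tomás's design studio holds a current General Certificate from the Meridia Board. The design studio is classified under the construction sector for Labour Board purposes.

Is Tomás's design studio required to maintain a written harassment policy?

Exception (a) fails — there is no Category G Notice in force.
Exception (b) fails — annual gross revenue is $173,000, not less than $159,000.
Exception (c): every employee is an immediate family member; a current Small Employer Certificate is held — every condition holds. However, paragraphs (e)–(i) must be considered: (e) operates against (c): the design studio is classified under the construction sector. (f) is engaged (a current Tier F Approval is held), but is displaced by (g): (g) operates against (f): at least one employee exceeds 30 hours/week. (h) is engaged (a current General Certificate is held), but is displaced by (i): (i) operates against (h): a current Schedule D Clearance is held. Exception (c) does not apply.
Exception (d) fails — the business's age is 29 months, not below 26 months.
No exception is made out. Tomás's design studio falls within the general rule.

Yes — Tomás's design studio must maintain a written harassment policy.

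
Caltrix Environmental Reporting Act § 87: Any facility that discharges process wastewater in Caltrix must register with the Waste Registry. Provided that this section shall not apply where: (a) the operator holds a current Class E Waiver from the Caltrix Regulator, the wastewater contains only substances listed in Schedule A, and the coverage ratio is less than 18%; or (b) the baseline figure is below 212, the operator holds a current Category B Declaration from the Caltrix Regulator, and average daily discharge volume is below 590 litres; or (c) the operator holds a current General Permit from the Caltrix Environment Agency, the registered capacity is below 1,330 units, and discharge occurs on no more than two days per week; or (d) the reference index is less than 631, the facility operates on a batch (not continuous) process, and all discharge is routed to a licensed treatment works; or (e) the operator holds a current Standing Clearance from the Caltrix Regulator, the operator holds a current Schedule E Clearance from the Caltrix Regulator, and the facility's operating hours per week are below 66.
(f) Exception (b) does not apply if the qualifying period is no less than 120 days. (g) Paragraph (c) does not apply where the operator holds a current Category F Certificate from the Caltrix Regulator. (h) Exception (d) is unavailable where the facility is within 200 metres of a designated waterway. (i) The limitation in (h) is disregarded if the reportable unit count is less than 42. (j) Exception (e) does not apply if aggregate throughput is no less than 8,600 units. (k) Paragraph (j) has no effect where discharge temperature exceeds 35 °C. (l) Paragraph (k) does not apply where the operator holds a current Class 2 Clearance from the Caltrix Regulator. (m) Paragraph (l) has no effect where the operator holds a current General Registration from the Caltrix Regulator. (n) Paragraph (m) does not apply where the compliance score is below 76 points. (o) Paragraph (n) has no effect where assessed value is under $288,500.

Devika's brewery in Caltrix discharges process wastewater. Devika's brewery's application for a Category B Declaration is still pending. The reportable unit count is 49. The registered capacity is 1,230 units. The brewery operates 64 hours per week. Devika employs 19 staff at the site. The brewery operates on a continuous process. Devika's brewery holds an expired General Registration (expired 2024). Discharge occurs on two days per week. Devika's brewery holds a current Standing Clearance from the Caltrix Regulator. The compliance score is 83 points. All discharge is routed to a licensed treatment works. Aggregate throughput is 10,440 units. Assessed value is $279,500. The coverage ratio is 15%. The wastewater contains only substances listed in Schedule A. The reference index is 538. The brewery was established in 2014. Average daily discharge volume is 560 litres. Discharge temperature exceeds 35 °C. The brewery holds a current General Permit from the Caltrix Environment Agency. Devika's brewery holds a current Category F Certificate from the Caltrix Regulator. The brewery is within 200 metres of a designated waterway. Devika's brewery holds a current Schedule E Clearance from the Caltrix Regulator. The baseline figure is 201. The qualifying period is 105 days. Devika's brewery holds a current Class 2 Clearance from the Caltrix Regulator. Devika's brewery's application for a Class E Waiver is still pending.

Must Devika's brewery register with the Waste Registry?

Yes — Devika's brewery must register with the Waste Registry.

Exception (a) fails — the Class E Waiver is not current.
Exception (b) fails — there is no Category B Declaration in force.
Exception (c): a current General Permit is held; the registered capacity is 1,230 units, below the 1,330 units limit; discharge occurs on no more than two days per week — every condition holds. But applying paragraph (g): (g) is engaged — a current Category F Certificate is held. So (c) is unavailable.
Exception (d) requires that the facility operates on a batch (not continuous) process; but the facility operates on a continuous process, so (d) is unavailable.
Exception (e): a current Standing Clearance is held; a current Schedule E Clearance is held; the facility's operating hours per week are 64, below the 66 limit — every condition holds. But: (j) operates against (e): aggregate throughput is 10,440 units, meeting the 8,600 units threshold. (k) would limit (j) — discharge temperature exceeds 35 °C — but (l) sets (k) aside: (l) operates against (k): a current Class 2 Clearance is held. (m) does not operate here (there is no General Registration in force), so (l) stands. So (e) is unavailable.
No exception applies. The general rule governs.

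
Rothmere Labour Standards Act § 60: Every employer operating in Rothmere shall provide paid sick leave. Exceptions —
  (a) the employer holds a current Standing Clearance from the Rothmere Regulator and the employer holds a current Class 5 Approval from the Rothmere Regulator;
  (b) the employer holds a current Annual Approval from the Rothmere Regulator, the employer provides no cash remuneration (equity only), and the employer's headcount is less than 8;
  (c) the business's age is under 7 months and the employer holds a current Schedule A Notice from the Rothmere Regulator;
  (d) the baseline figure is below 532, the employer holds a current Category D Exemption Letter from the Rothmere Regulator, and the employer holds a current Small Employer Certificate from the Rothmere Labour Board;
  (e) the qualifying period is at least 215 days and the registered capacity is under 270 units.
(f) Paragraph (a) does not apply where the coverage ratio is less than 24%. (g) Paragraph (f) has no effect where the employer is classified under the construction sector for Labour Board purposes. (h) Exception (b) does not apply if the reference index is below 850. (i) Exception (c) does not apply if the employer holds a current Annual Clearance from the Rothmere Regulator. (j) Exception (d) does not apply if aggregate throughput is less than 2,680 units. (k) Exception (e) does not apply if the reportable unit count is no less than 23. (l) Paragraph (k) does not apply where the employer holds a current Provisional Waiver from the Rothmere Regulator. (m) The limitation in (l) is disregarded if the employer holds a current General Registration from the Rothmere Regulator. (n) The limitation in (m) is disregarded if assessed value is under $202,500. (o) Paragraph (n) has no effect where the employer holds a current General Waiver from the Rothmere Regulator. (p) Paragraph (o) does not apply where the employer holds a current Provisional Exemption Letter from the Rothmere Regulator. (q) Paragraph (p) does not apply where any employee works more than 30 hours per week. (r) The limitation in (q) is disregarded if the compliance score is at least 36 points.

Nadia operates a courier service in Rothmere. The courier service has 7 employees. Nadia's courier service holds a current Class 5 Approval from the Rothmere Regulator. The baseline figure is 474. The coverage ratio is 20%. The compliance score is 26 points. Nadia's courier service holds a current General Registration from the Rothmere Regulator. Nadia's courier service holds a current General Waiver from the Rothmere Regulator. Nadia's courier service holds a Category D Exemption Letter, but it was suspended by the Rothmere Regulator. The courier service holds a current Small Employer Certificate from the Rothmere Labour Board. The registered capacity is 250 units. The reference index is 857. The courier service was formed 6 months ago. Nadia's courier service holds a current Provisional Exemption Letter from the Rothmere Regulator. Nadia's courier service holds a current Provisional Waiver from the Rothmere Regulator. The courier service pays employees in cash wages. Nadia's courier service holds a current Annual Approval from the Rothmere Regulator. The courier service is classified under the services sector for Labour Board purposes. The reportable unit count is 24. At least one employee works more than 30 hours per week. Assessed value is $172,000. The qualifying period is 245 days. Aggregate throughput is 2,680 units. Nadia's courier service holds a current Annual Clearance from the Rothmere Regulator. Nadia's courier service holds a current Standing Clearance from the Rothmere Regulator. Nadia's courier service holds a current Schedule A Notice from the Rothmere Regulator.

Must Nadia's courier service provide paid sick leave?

Exception (a): a current Standing Clearance is held; a current Class 5 Approval is held — every condition holds. However, paragraphs (f)–(g) must be considered: (f) is engaged — the coverage ratio is 20%, less than the 24% limit. (g), which would lift (f), does not operate here — the courier service is classified under the services sector. So (a) is unavailable.
Exception (b) fails — employees are paid cash wages.
Exception (c): the business's age is 6 months, under the 7 months limit; a current Schedule A Notice is held — every condition holds. But: (i) is triggered — a current Annual Clearance is held. So (c) is unavailable.
Exception (d) fails — no current Category D Exemption Letter is held.
All of (e)'s requirements are met (the qualifying period is 245 days, meeting the 215 days threshold; the registered capacity is 250 units, under the 270 units limit). But: (k) operates against (e): the reportable unit count is 24, meeting the 23 threshold. (l) would limit (k) — a current Provisional Waiver is held — but (m) sets (l) aside: (m) operates against (l): a current General Registration is held. (n) applies (assessed value is $172,000, under the $202,500 limit), but is set aside by (o): (o) applies — a current General Waiver is held. (p) applies (a current Provisional Exemption Letter is held), but yields to (q): (q) operates against (p): at least one employee exceeds 30 hours/week. (r), which would lift (q), is not triggered — the compliance score is 26 points, short of 36 points. (e) is therefore removed.
No exception displaces § 60.

Yes — Nadia's courier service must provide paid sick leave.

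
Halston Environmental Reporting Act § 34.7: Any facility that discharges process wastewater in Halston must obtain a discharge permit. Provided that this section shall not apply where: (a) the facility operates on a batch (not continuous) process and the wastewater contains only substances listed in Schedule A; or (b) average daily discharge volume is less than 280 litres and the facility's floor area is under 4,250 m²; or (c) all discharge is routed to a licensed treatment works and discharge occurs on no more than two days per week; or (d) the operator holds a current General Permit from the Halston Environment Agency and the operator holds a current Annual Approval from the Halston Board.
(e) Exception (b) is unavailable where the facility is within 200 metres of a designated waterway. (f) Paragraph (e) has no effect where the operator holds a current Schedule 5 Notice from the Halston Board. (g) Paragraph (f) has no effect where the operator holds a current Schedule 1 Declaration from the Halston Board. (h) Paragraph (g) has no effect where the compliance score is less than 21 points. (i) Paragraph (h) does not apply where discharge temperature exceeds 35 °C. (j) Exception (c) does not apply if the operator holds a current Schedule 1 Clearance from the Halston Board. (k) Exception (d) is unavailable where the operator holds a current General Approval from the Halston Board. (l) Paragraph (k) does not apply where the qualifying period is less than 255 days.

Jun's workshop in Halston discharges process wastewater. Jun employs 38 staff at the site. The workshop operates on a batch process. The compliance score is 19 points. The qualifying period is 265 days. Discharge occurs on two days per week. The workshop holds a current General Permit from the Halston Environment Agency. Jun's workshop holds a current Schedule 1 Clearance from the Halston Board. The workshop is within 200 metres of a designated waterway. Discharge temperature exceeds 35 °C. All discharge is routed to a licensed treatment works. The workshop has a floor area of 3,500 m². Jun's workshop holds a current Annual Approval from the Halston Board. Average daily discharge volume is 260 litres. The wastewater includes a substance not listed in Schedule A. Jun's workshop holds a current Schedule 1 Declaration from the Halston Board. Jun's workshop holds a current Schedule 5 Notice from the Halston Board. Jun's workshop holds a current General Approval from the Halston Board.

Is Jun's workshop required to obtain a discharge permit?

Yes — Jun's workshop must obtain a discharge permit.

Exception (a) requires that the wastewater contains only substances listed in Schedule A; but the wastewater includes a non-Schedule-A substance, so (a) is unavailable.
All of (b)'s requirements are met (average daily discharge volume is 260 litres, less than the 280 litres limit; the facility's floor area is 3,500 m², under the 4,250 m² limit). However, paragraphs (e)–(i) must be considered: (e) is engaged — the workshop is within 200 m of a designated waterway. (f) applies (a current Schedule 5 Notice is held), but yields to (g): (g) operates against (f): a current Schedule 1 Declaration is held. (h) would limit (g) — the compliance score is 19 points, less than the 21 points limit — but (i) sets (h) aside: (i) is triggered — discharge temperature exceeds 35 °C. (b) is therefore removed.
All of (c)'s requirements are met (discharge is routed to a licensed treatment works; discharge occurs on no more than two days per week). However, paragraph (j) must be considered: (j) operates — a current Schedule 1 Clearance is held. (c) is therefore removed.
All of (d)'s requirements are met (a current General Permit is held; a current Annual Approval is held). Turning to paragraphs (k)–(l): (k) operates against (d): a current General Approval is held. (l), which would lift (k), is not triggered — the qualifying period is 265 days, not less than 255 days. Exception (d) does not apply.
Every exception is unavailable, so the rule governs.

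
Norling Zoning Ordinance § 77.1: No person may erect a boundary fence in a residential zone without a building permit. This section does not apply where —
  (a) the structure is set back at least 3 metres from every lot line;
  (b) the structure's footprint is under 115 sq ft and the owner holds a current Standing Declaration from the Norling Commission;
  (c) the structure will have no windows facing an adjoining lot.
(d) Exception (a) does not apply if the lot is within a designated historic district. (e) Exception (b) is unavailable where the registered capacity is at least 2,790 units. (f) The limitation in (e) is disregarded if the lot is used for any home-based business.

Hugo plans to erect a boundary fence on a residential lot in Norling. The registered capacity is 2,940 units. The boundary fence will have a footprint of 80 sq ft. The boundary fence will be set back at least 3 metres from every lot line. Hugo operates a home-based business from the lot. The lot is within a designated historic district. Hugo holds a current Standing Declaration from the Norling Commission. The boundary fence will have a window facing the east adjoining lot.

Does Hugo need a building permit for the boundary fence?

Exception (a)'s conditions are all satisfied: the setback is at least 3 m on every side. However, paragraph (d) must be considered: (d) operates against (a): the lot is in a historic district. Exception (a) does not apply.
All of (b)'s requirements are met (the structure's footprint is 80 sq ft, under the 115 sq ft limit; a current Standing Declaration is held). As to paragraphs (e)–(f): (e) would limit (b) — the registered capacity is 2,940 units, meeting the 2,790 units threshold — but (f) sets (e) aside: (f) operates — a home-based business operates on the lot. So (b) applies.
Exception (c) fails — a window faces an adjoining lot.

No — exception (b) applies; Hugo does not need a building permit.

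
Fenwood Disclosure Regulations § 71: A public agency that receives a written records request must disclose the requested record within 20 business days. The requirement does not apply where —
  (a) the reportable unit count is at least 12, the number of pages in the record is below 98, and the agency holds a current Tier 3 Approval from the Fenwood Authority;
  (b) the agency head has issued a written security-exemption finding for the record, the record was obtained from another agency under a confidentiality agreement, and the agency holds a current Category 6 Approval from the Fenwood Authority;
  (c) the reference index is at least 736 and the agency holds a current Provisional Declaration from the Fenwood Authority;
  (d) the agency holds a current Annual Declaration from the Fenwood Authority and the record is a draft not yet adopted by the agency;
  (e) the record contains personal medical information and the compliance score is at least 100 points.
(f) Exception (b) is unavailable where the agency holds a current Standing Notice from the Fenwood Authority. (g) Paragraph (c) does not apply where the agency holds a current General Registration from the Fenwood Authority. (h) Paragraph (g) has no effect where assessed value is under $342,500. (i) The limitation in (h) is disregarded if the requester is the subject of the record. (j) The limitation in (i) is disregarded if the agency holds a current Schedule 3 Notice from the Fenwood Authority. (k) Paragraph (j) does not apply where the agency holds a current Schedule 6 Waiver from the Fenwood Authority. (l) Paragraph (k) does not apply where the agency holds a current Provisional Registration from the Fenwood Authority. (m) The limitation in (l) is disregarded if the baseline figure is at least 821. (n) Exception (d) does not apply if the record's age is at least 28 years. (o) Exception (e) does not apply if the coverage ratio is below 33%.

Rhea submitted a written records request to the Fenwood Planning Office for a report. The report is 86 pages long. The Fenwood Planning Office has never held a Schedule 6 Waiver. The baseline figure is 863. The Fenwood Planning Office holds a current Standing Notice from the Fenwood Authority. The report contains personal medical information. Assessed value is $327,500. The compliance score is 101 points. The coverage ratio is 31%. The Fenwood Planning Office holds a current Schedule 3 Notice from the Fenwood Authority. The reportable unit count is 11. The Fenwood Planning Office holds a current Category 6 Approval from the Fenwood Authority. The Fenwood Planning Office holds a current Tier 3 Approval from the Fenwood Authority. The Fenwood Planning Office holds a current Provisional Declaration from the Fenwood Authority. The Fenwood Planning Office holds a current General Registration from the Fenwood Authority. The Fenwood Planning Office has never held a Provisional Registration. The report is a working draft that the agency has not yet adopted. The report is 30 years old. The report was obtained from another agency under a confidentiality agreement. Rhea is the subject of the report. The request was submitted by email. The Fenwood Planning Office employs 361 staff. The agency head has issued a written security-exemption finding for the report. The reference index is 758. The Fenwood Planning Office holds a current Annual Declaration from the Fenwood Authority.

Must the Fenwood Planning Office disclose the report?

Exception (a) fails — the reportable unit count is 11, short of 12.
Exception (b) is satisfied on its face — a written security-exemption finding has been issued; the report was obtained under a confidentiality agreement; a current Category 6 Approval is held. Turning to paragraph (f): (f) is triggered — a current Standing Notice is held. Exception (b) does not apply.
Exception (c): the reference index is 758, meeting the 736 threshold; a current Provisional Declaration is held — every condition holds. Considering the limiting provisions: (g) applies (a current General Registration is held), but is displaced by (h): (h) operates against (g): assessed value is $327,500, under the $342,500 limit. (i) would limit (h) — Rhea is the subject of the report — but (j) sets (i) aside: (j) operates — a current Schedule 3 Notice is held. (k) does not operate here (no current Schedule 6 Waiver is held), so (j) stands. So (c) applies.
Exception (d): a current Annual Declaration is held; the report is an unadopted draft — every condition holds. But: (n) operates against (d): the record's age is 30 years, meeting the 28 years threshold. Exception (d) does not apply.
Exception (e): the report contains personal medical information; the compliance score is 101 points, meeting the 100 points threshold — every condition holds. Turning to paragraph (o): (o) applies — the coverage ratio is 31%, below the 33% limit. So (e) is unavailable.

No — exception (c) applies; the Fenwood Planning Office is not required to disclose the report.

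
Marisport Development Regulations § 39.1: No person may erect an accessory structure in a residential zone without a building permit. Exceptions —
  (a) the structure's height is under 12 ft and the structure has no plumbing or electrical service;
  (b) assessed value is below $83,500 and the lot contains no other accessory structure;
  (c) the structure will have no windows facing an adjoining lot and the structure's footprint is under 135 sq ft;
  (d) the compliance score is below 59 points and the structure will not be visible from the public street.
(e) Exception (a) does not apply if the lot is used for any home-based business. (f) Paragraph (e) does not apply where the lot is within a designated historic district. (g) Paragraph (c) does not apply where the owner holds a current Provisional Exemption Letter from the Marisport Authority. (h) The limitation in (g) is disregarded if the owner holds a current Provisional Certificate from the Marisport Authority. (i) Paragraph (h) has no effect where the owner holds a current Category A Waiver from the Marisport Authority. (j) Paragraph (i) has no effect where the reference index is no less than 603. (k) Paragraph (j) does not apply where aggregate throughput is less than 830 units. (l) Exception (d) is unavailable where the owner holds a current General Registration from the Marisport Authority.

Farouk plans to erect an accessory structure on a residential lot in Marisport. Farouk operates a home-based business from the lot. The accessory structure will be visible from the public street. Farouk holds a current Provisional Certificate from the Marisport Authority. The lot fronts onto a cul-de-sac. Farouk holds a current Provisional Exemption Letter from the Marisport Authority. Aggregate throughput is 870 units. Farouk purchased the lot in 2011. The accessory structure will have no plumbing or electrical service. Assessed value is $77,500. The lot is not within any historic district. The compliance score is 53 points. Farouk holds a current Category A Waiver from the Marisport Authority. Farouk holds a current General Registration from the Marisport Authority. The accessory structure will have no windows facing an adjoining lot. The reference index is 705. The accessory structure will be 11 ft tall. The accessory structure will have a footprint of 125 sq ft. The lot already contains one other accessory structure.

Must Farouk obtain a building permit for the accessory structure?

No — exception (c) applies; Farouk does not need a building permit.

Exception (a)'s conditions are all satisfied: the structure's height is 11 ft, under the 12 ft limit; there is no plumbing or electrical service. But applying paragraphs (e)–(f): (e) is engaged — a home-based business operates on the lot. (f), which would lift (e), does not operate here — the lot is not in a historic district. (a) is therefore removed.
Exception (b) does not apply: the lot already has another accessory structure.
Exception (c): no windows face an adjoining lot; the structure's footprint is 125 sq ft, under the 135 sq ft limit — every condition holds. As to paragraphs (g)–(k): (g) applies (a current Provisional Exemption Letter is held), but is overridden by (h): (h) operates against (g): a current Provisional Certificate is held. (i) would limit (h) — a current Category A Waiver is held — but (j) sets (i) aside: (j) operates against (i): the reference index is 705, meeting the 603 threshold. (k) is not triggered (aggregate throughput is 870 units, not less than 830 units), so (j) stands. Exception (c) stands.
Exception (d) fails — the structure will be visible from the street.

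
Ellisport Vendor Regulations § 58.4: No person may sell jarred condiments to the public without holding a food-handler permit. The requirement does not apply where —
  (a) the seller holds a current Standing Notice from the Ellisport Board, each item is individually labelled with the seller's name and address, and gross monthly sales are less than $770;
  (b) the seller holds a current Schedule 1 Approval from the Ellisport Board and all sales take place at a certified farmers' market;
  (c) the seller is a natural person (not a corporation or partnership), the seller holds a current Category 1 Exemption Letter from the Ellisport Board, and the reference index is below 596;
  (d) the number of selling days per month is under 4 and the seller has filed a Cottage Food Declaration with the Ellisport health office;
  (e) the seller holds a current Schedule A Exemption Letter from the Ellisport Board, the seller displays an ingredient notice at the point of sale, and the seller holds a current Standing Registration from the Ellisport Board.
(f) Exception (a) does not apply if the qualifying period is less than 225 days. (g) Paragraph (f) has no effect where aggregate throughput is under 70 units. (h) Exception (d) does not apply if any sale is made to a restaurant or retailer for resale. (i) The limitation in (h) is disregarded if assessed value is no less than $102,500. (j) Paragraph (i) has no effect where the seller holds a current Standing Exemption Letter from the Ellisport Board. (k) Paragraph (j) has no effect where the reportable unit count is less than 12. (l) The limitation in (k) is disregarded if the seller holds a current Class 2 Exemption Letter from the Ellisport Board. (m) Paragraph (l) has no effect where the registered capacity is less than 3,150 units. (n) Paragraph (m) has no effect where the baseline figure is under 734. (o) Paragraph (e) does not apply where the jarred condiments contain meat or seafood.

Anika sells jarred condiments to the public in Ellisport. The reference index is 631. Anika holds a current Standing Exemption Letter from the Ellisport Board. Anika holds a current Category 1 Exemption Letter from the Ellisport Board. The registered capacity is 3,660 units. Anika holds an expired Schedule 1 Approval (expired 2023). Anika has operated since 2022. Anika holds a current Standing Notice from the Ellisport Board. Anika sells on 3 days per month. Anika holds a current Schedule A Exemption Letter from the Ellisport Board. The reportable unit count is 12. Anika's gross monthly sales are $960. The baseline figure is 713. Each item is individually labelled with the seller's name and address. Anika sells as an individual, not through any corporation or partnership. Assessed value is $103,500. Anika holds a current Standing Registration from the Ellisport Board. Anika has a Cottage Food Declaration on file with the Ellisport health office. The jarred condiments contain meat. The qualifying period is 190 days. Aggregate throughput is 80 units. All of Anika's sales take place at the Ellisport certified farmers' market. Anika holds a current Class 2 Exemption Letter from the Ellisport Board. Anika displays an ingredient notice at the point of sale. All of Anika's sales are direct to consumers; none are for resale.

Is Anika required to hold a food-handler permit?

Exception (a) fails — gross monthly sales are $960, not less than $770.
Exception (b) fails — no current Schedule 1 Approval is held.
Exception (c) fails — the reference index is 631, not below 596.
All of (d)'s requirements are met (the number of selling days per month is 3, under the 4 limit; a Cottage Food Declaration is on file). Considering the limiting provisions: (h), which would limit (d), is not triggered: no sales are for resale. (d) remains available.
All of (e)'s requirements are met (a current Schedule A Exemption Letter is held; an ingredient notice is displayed; a current Standing Registration is held). But applying paragraph (o): (o) operates against (e): the jarred condiments contain meat. Exception (e) does not apply.

No — exception (d) applies; Anika is not required to hold a food-handler permit.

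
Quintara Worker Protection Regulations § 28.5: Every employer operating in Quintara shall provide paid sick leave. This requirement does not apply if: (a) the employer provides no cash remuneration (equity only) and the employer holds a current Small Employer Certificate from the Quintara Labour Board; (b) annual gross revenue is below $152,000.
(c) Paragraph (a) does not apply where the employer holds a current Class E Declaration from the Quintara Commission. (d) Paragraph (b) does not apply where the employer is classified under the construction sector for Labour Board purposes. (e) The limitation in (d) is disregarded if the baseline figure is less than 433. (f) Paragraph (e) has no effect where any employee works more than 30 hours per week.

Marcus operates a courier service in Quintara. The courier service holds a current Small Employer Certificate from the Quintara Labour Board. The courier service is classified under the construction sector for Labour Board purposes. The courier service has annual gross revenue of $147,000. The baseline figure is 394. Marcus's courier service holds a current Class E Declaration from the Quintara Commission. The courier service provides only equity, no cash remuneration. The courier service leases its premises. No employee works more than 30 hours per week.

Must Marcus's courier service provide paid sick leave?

Exception (a)'s conditions are all satisfied: remuneration is equity-only; a current Small Employer Certificate is held. But: (c) operates against (a): a current Class E Declaration is held. Exception (a) does not apply.
Exception (b)'s conditions are all satisfied: annual gross revenue is $147,000, below the $152,000 limit. Applying paragraphs (d)–(f): (d) would limit (b) — the courier service is classified under the construction sector — but (e) sets (d) aside: (e) is triggered — the baseline figure is 394, less than the 433 limit. (f) is inapplicable (no employee exceeds 30 hours/week), so (e) stands. Exception (b) stands.

No — exception (b) applies; Marcus's courier service is not required to provide paid sick leave.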